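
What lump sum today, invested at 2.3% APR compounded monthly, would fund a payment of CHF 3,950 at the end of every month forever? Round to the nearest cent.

CHF 2,060,869.57

Periodic rate i = 0.023/12 = 0.00191667.
PV = PMT / i = 3950 / 0.00191667 = 2,060,869.5652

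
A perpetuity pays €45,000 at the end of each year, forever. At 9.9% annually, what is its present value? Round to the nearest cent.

PV = C/r = 45000/0.099 = 454,545.4545

€454,545.45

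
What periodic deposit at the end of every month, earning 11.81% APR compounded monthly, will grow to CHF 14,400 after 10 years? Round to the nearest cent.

CHF 63.30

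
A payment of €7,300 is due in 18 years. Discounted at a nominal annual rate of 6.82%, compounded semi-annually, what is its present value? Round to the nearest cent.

Periodic rate i = 0.0682/2 = 0.0341; n = 18 × 2 = 36 periods.
PV = FV·(1+i)^(−n) = 7,300 × 0.299053 = 2,183.0892

€2,183.09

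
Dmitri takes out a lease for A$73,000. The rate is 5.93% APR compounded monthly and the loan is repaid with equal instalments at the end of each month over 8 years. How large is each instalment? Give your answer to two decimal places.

i = 0.0593/12 = 0.00494167 per month; n = 8·12 = 96.
Annuity-PV factor = 76.292941; PMT = 73000 / 76.292941 = 956.8382

A$956.84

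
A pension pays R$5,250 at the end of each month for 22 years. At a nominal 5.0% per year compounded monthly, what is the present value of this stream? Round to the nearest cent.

Periodic rate i = 0.05/12 = 0.00416667; n = 22 × 12 = 264 periods.
PV = 5250 × [1 − (1+0.00416667)^(−264)] / 0.00416667 = 5250 × 159.928159 = 839,622.8348

R$839,622.83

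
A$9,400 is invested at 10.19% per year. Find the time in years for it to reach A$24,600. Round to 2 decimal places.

n = ln(24600/9400) / ln(1+0.1019) = ln(2.61702) / 0.097036 = 9.9142 years

9.91 years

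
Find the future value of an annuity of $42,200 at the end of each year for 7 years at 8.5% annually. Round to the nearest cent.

$382,352.97

FV = 42200 × [(1+0.085)^7 − 1] / 0.085 = 42200 × 9.060497 = 382,352.9744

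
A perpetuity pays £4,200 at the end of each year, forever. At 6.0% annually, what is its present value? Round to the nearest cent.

PV = C/r = 4200/0.06 = 70,000.0000

£70,000.00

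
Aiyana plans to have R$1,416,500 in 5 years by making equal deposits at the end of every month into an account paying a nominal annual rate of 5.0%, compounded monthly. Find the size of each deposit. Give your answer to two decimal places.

R$20,829.02

With 12 periods per year: i = 0.00416667, n = 60.
FV-annuity factor = 68.006083; PMT = 1.4165e+06 / 68.006083 = 20,829.0191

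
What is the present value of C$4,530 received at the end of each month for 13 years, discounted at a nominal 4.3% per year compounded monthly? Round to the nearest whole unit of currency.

i = 0.043/12 = 0.00358333 per month; n = 13·12 = 156.
PV = 4530 × [1 − (1+0.00358333)^(−156)] / 0.00358333 = 4530 × 119.343588 = 540,626.4551

C$540,626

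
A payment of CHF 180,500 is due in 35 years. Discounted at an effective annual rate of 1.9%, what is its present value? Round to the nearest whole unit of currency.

PV = FV·(1+i)^(−n) = 180,500 × 0.517492 = 93,407.2887

CHF 93,407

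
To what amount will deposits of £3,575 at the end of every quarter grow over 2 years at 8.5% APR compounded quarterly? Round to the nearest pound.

Periodic rate i = 0.085/4 = 0.02125; n = 2 × 4 = 8 periods.
FV = 3575 × [(1+0.02125)^8 − 1] / 0.02125 = 3575 × 8.620971 = 30,819.9704

£30,820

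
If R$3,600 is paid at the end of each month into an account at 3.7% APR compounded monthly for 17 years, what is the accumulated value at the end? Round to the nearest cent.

Periodic rate i = 0.037/12 = 0.00308333; n = 17 × 12 = 204 periods.
FV = PMT · [(1+i)^n − 1] / i = 3600 · 283.433384 = 1,020,360.1824

R$1,020,360.18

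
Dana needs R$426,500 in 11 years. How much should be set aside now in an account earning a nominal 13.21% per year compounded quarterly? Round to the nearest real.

R$102,104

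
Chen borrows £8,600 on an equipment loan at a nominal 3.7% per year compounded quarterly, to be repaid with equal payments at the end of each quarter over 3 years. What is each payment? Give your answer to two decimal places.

Periodic rate i = 0.037/4 = 0.00925; n = 3 × 4 = 12 periods.
Annuity-PV factor = 11.308596; PMT = 8600 / 11.308596 = 760.4835

£760.48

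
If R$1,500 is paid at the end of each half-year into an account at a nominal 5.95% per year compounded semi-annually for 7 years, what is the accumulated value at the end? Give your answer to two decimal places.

R$25,586.12

With 2 periods per year: i = 0.02975, n = 14.
FV = 1500 × [(1+0.02975)^14 − 1] / 0.02975 = 1500 × 17.057410 = 25,586.1155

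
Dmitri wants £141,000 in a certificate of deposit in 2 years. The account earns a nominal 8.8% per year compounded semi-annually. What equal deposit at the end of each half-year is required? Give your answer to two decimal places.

£33,006.94

With 2 periods per year: i = 0.044, n = 4.
PMT = 141000 / ( [(1+0.044)^4 − 1] / 0.044 ) = 141000 / 4.271829 = 33,006.9378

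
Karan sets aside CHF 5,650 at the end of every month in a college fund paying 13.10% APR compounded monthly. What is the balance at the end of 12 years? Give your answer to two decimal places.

CHF 1,953,994.79

i = 0.131/12 = 0.0109167 per month; n = 12·12 = 144.
Accumulation factor s(144|0.0109167) = 345.839786; FV = 5650 × 345.839786 = 1,953,994.7937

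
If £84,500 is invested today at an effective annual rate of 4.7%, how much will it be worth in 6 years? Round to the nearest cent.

£111,310.67

84,500 × (1+0.047)^6 = 84,500 × 1.317286 = 111,310.6706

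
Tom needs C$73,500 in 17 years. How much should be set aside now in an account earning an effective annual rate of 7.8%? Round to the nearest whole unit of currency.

C$20,501

PV = 73,500 / (1 + 0.078)^17 = 73,500 / 3.585246 = 20,500.6865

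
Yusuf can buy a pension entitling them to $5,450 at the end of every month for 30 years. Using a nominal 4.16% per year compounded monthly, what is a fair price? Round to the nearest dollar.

$1,119,820

With 12 periods per year: i = 0.00346667, n = 360.
PV = 5450 × [1 − (1+0.00346667)^(−360)] / 0.00346667 = 5450 × 205.471550 = 1,119,819.9495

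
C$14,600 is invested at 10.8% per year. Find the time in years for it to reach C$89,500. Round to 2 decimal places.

17.68 years

(1+i)^n = 89500/14600 = 6.13014, so n = ln 6.13014 / ln 1.108 = 17.6802 years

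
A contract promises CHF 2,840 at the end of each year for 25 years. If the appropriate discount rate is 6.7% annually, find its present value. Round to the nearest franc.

Annuity factor a(25|0.067) = 11.975423; PV = 2840 × 11.975423 = 34,010.2006

CHF 34,010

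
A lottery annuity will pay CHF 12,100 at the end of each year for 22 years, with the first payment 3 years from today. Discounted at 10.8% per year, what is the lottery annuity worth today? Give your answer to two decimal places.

PV at t=2 (ordinary 22-year annuity): 12100 × a(22|0.108) = 12100 × 8.289416 = 100,301.9346
Discount back 2 years: 100,301.9346 × (1+0.108)^(−2) = 100,301.9346 × 0.814555 = 81,701.4546

CHF 81,701.45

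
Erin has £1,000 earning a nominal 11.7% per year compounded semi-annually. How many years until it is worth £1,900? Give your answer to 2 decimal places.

Periodic rate i = 0.117/2 = 0.0585.
(1+i)^n = 1900/1000 = 1.90000, so n = ln 1.90000 / ln 1.0585 = 11.2897 half-years
= 11.2897/2 years

5.64 years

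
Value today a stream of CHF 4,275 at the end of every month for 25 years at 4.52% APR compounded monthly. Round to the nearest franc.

CHF 767,548

With 12 periods per year: i = 0.00376667, n = 300.
PV = 4275 × [1 − (1+0.00376667)^(−300)] / 0.00376667 = 4275 × 179.543434 = 767,548.1803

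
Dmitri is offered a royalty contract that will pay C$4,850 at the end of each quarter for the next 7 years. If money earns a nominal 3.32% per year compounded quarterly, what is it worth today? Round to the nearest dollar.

C$120,730

i = 0.0332/4 = 0.0083 per quarter; n = 7·4 = 28.
PV = PMT · [1 − (1+i)^(−n)] / i = 4850 · 24.892816 = 120,730.1571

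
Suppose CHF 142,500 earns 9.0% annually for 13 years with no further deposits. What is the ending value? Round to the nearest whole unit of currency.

CHF 436,877

142,500 × (1+0.09)^13 = 142,500 × 3.065805 = 436,877.1572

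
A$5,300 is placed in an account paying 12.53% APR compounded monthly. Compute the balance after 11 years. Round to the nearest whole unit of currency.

With 12 periods per year: i = 0.0104417, n = 132.
FV = 5,300 × (1 + 0.0104417)^132 = 20,881.4384

A$20,881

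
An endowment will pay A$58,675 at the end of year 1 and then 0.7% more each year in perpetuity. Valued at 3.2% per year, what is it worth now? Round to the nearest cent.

A$2,347,000.00

PV = D₁/(r − g) = 58675/(0.032 − 0.007) = 2,347,000.0000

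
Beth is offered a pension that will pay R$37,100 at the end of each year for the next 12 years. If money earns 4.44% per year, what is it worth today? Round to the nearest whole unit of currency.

Annuity factor a(12|0.0444) = 9.149959; PV = 37100 × 9.149959 = 339,463.4760

R$339,463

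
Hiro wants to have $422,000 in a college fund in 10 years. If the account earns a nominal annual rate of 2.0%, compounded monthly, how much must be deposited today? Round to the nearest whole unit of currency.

$345,562

Periodic rate i = 0.02/12 = 0.00166667; n = 10 × 12 = 120 periods.
PV = FV·(1+i)^(−n) = 422,000 × 0.818867 = 345,561.9027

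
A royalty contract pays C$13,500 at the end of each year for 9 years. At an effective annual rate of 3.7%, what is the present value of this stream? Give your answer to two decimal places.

PV = 13500 × [1 − (1+0.037)^(−9)] / 0.037 = 13500 × 7.538031 = 101,763.4177

C$101,763.42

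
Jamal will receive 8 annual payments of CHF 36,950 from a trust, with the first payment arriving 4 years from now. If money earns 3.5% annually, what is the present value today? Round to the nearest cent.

PV at t=3 (ordinary 8-year annuity): 36950 × a(8|0.035) = 36950 × 6.873956 = 253,992.6571
Discount back 3 years: 253,992.6571 × (1+0.035)^(−3) = 253,992.6571 × 0.901943 = 229,086.8243

CHF 229,086.82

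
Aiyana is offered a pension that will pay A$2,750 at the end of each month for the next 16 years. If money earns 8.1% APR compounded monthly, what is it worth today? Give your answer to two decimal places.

A$295,444.45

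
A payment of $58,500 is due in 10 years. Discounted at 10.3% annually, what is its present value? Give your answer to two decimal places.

$21,948.29

Discount factor = (1+0.103)^(−10) = 0.375184; PV = 58,500 × 0.375184 = 21,948.2926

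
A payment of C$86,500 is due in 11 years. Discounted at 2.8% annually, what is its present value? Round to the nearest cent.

C$63,839.85

Discount factor = (1+0.028)^(−11) = 0.738033; PV = 86,500 × 0.738033 = 63,839.8483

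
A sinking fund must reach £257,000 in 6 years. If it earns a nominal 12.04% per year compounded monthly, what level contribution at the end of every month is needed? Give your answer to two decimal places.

i = 0.1204/12 = 0.0100333 per month; n = 6·12 = 72.
PMT = 257000 / ( [(1+0.0100333)^72 − 1] / 0.0100333 ) = 257000 / 104.847450 = 2,451.1803

£2,451.18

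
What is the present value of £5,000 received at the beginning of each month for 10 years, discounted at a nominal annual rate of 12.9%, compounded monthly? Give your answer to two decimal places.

Periodic rate i = 0.129/12 = 0.01075; n = 10 × 12 = 120 periods.
PV = 5000 × [1 − (1+0.01075)^(−120)] / 0.01075 × (1+i) = 5000 × 67.962603 = 339,813.0166
(Beginning-of-period payments → annuity-due factor ×(1+i).)

£339,813.02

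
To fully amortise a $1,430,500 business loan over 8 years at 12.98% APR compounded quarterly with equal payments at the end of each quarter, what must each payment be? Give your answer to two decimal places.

With 4 periods per year: i = 0.03245, n = 32.
Annuity-PV factor = 19.725496; PMT = 1.4305e+06 / 19.725496 = 72,520.3565

$72,520.36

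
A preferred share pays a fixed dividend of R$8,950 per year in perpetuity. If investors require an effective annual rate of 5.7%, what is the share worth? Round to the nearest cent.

R$157,017.54

PV = PMT / i = 8950 / 0.057 = 157,017.5439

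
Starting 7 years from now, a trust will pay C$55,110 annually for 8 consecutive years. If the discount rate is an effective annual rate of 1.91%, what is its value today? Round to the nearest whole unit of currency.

C$361,786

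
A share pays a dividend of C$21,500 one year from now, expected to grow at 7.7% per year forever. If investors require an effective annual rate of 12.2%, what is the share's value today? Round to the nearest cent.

PV = D₁/(r − g) = 21500/(0.122 − 0.077) = 477,777.7778

C$477,777.78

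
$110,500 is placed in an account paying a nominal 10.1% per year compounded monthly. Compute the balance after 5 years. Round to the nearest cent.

Periodic rate i = 0.101/12 = 0.00841667; n = 5 × 12 = 60 periods.
FV = PV·(1+i)^n = 110,500 × 1.653487 = 182,710.3592

$182,710.36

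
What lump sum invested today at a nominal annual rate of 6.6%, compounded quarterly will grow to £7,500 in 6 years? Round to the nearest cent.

£5,063.89

Periodic rate i = 0.066/4 = 0.0165; n = 6 × 4 = 24 periods.
Discount factor = (1+0.0165)^(−24) = 0.675185; PV = 7,500 × 0.675185 = 5,063.8878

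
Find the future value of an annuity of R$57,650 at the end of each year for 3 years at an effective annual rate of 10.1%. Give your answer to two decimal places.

FV = 57650 × [(1+0.101)^3 − 1] / 0.101 = 57650 × 3.313201 = 191,006.0377

R$191,006.04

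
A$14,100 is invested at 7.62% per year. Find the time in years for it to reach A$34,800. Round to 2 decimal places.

(1+i)^n = 34800/14100 = 2.46809, so n = ln 2.46809 / ln 1.0762 = 12.3024 years

12.30 years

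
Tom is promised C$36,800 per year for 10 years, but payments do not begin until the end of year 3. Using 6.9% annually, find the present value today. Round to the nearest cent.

C$227,227.57

PV at t=2 (ordinary 10-year annuity): 36800 × a(10|0.069) = 36800 × 7.056163 = 259,666.8094
Discount back 2 years: 259,666.8094 × (1+0.069)^(−2) = 259,666.8094 × 0.875074 = 227,227.5738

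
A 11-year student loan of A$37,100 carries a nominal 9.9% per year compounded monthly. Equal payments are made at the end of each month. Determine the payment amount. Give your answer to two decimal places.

Periodic rate i = 0.099/12 = 0.00825; n = 11 × 12 = 132 periods.
PMT = 37100 / ( [1 − (1+0.00825)^(−132)] / 0.00825 ) = 37100 / 80.235174 = 462.3907

A$462.39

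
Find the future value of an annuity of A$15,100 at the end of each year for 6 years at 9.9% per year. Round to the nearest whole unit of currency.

Accumulation factor s(6|0.099) = 7.696160; FV = 15100 × 7.696160 = 116,212.0213

A$116,212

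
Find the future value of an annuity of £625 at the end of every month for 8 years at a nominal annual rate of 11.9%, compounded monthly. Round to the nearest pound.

£99,502

With 12 periods per year: i = 0.00991667, n = 96.
FV = PMT · [(1+i)^n − 1] / i = 625 · 159.203204 = 99,502.0024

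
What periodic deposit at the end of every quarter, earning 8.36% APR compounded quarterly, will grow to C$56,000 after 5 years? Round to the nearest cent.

C$2,284.19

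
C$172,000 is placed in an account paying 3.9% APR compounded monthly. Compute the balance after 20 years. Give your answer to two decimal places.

With 12 periods per year: i = 0.00325, n = 240.
172,000 × (1+0.00325)^240 = 172,000 × 2.178715 = 374,738.9748

C$374,738.97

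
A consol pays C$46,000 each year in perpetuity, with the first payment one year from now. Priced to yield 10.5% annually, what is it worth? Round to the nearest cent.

PV = PMT / i = 46000 / 0.105 = 438,095.2381

C$438,095.24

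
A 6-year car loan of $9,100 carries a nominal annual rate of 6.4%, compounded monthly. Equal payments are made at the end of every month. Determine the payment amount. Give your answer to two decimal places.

$152.54

i = 0.064/12 = 0.00533333 per month; n = 6·12 = 72.
PMT = 9100 / ( [1 − (1+0.00533333)^(−72)] / 0.00533333 ) = 9100 / 59.657477 = 152.5375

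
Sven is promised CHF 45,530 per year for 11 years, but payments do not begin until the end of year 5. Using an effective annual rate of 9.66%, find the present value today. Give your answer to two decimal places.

CHF 207,738.02

Value one period before first payment (t=4): 45530 × [1 − (1+0.0966)^(−11)] / 0.0966 = 45530 × 6.597985 = 300,406.2392
PV₀ = 300,406.2392 / (1+0.0966)^4 = 300,406.2392 / 1.446082 = 207,738.0173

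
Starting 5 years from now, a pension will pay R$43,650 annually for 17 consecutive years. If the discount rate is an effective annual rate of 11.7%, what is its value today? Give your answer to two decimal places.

PV at t=4 (ordinary 17-year annuity): 43650 × a(17|0.117) = 43650 × 7.244111 = 316,205.4545
Discount back 4 years: 316,205.4545 × (1+0.117)^(−4) = 316,205.4545 × 0.642373 = 203,121.8600

R$203,121.86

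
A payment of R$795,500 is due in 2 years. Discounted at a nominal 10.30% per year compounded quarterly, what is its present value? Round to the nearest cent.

R$649,094.57

With 4 periods per year: i = 0.02575, n = 8.
Discount factor = (1+0.02575)^(−8) = 0.815958; PV = 795,500 × 0.815958 = 649,094.5742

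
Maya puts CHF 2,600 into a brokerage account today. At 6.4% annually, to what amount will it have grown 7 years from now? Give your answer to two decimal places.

2,600 × (1+0.064)^7 = 2,600 × 1.543801 = 4,013.8833

CHF 4,013.88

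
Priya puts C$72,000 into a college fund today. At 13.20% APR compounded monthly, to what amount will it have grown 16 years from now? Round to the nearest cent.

C$588,239.75

i = 0.132/12 = 0.011 per month; n = 16·12 = 192.
FV = PV·(1+i)^n = 72,000 × 8.169997 = 588,239.7520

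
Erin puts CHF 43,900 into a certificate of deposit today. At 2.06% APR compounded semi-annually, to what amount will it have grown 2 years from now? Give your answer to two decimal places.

With 2 periods per year: i = 0.0103, n = 4.
FV = PV·(1+i)^n = 43,900 × 1.041841 = 45,736.8165

CHF 45,736.82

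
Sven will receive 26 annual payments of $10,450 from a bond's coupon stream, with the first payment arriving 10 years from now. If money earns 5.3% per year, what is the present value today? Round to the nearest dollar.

$91,527

PV at t=9 (ordinary 26-year annuity): 10450 × a(26|0.053) = 10450 × 13.940880 = 145,682.1969
Discount back 9 years: 145,682.1969 × (1+0.053)^(−9) = 145,682.1969 × 0.628268 = 91,527.4033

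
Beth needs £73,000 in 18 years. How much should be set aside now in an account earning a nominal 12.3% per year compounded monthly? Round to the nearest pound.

£8,067

With 12 periods per year: i = 0.01025, n = 216.
Discount factor = (1+0.01025)^(−216) = 0.110501; PV = 73,000 × 0.110501 = 8,066.5771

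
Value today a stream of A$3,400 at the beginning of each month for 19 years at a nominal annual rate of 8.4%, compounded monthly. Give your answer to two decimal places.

A$389,415.23

Periodic rate i = 0.084/12 = 0.007; n = 19 × 12 = 228 periods.
Annuity factor a(228|0.007) × (1+i) = 114.533890; PV = 3400 × 114.533890 = 389,415.2262
Payments are at the start of each period, so multiply by (1+i).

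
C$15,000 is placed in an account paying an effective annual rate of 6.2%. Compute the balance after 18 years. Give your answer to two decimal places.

15,000 × (1+0.062)^18 = 15,000 × 2.952849 = 44,292.7414

C$44,292.74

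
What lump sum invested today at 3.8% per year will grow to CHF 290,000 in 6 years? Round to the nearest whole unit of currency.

CHF 231,854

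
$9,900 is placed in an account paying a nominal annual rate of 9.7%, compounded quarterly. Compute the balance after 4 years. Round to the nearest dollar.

$14,525

With 4 periods per year: i = 0.02425, n = 16.
FV = PV·(1+i)^n = 9,900 × 1.467221 = 14,525.4888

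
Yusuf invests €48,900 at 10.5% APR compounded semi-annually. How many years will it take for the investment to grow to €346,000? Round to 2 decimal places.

19.12 years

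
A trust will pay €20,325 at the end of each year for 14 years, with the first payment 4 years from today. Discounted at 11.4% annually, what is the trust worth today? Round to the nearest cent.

€100,514.80

PV at t=3 (ordinary 14-year annuity): 20325 × a(14|0.114) = 20325 × 6.836834 = 138,958.6510
Discount back 3 years: 138,958.6510 × (1+0.114)^(−3) = 138,958.6510 × 0.723343 = 100,514.8009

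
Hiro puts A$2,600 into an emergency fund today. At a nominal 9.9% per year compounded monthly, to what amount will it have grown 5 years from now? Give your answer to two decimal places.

A$4,256.64

i = 0.099/12 = 0.00825 per month; n = 5·12 = 60.
FV = PV·(1+i)^n = 2,600 × 1.637170 = 4,256.6426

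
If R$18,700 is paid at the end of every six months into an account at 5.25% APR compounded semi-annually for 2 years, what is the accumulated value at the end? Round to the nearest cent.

R$77,797.13

Periodic rate i = 0.0525/2 = 0.02625; n = 2 × 2 = 4 periods.
FV = 18700 × [(1+0.02625)^4 − 1] / 0.02625 = 18700 × 4.160274 = 77,797.1301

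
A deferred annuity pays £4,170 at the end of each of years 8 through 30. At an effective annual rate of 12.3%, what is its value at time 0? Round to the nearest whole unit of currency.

PV at t=7 (ordinary 23-year annuity): 4170 × a(23|0.123) = 4170 × 7.565976 = 31,550.1182
Discount back 7 years: 31,550.1182 × (1+0.123)^(−7) = 31,550.1182 × 0.443958 = 14,006.9216

£14,007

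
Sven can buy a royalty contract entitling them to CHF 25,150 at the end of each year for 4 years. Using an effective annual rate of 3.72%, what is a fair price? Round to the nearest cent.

CHF 91,897.51

Annuity factor a(4|0.0372) = 3.653977; PV = 25150 × 3.653977 = 91,897.5115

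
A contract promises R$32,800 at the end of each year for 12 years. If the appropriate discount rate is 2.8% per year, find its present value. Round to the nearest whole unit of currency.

Annuity factor a(12|0.028) = 10.073898; PV = 32800 × 10.073898 = 330,423.8451

R$330,424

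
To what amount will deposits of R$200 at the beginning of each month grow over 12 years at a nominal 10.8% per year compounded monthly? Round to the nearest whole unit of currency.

With 12 periods per year: i = 0.009, n = 144.
FV = 200 × [(1+0.009)^144 − 1] / 0.009 × (1+i) = 200 × 295.247213 = 59,049.4425
Payments are at the start of each period, so multiply by (1+i).

R$59,049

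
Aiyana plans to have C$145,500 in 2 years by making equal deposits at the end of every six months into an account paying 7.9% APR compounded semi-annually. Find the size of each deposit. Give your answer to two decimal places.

C$34,289.33

i = 0.079/2 = 0.0395 per half-year; n = 2·2 = 4.
PMT = 145500 / ( [(1+0.0395)^4 − 1] / 0.0395 ) = 145500 / 4.243303 = 34,289.3290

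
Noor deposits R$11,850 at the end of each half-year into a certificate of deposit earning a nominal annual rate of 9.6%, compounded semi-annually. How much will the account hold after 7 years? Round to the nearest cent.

R$229,046.22

i = 0.096/2 = 0.048 per half-year; n = 7·2 = 14.
FV = 11850 × [(1+0.048)^14 − 1] / 0.048 = 11850 × 19.328795 = 229,046.2209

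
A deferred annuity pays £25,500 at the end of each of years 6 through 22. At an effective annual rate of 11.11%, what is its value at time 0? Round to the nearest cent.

£112,930.06

PV at t=5 (ordinary 17-year annuity): 25500 × a(17|0.1111) = 25500 × 7.499548 = 191,238.4847
Discount back 5 years: 191,238.4847 × (1+0.1111)^(−5) = 191,238.4847 × 0.590520 = 112,930.0592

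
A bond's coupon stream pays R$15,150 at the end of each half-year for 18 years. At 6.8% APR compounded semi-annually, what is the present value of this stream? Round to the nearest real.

R$311,869

i = 0.068/2 = 0.034 per half-year; n = 18·2 = 36.
PV = 15150 × [1 − (1+0.034)^(−36)] / 0.034 = 15150 × 20.585404 = 311,868.8657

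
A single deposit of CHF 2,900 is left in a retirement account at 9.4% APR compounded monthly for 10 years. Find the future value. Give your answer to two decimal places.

CHF 7,396.81

i = 0.094/12 = 0.00783333 per month; n = 10·12 = 120.
2,900 × (1+0.00783333)^120 = 2,900 × 2.550623 = 7,396.8053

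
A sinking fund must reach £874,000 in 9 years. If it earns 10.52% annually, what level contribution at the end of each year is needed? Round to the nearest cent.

PMT = 874000 / ( [(1+0.1052)^9 − 1] / 0.1052 ) = 874000 / 13.880092 = 62,967.8823

£62,967.88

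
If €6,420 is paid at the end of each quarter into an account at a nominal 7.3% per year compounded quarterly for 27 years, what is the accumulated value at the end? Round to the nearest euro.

€2,128,777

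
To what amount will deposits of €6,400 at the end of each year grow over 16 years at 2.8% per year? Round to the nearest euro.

FV = PMT · [(1+i)^n − 1] / i = 6400 · 19.841821 = 126,987.6542

€126,988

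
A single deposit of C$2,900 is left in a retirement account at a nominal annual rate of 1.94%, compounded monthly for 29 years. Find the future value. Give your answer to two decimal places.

C$5,087.86

Periodic rate i = 0.0194/12 = 0.00161667; n = 29 × 12 = 348 periods.
FV = 2,900 × (1 + 0.00161667)^348 = 5,087.8557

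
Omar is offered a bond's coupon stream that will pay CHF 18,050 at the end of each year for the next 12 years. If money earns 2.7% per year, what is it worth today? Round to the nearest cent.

CHF 182,930.32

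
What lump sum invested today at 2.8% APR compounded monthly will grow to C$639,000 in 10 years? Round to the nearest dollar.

With 12 periods per year: i = 0.00233333, n = 120.
PV = FV·(1+i)^(−n) = 639,000 × 0.756030 = 483,103.3538

C$483,103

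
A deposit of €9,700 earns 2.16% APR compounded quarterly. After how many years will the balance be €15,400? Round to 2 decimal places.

21.46 years

Periodic rate i = 0.0216/4 = 0.0054.
(1+i)^n = 15400/9700 = 1.58763, so n = ln 1.58763 / ln 1.0054 = 85.8312 quarters
= 85.8312/4 years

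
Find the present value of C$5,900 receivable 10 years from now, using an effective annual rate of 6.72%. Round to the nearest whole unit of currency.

C$3,079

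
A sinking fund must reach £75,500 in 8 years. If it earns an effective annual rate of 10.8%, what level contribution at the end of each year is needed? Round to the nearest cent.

FV-annuity factor = 11.773407; PMT = 75500 / 11.773407 = 6,412.7572

£6,412.76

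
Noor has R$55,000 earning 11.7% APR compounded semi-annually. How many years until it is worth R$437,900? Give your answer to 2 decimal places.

Periodic rate i = 0.117/2 = 0.0585.
(1+i)^n = 437900/55000 = 7.96182, so n = ln 7.96182 / ln 1.0585 = 36.4917 half-years
= 36.4917/2 years

18.25 years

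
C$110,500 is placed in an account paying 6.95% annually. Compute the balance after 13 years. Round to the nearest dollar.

C$264,675

110,500 × (1+0.0695)^13 = 110,500 × 2.395247 = 264,674.7636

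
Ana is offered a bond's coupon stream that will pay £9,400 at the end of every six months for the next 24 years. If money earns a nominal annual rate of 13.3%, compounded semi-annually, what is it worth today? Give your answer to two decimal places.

Periodic rate i = 0.133/2 = 0.0665; n = 24 × 2 = 48 periods.
Annuity factor a(48|0.0665) = 14.353592; PV = 9400 × 14.353592 = 134,923.7689

£134,923.77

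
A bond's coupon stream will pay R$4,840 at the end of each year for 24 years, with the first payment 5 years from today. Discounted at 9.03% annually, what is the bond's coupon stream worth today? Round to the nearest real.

PV at t=4 (ordinary 24-year annuity): 4840 × a(24|0.0903) = 4840 × 9.683579 = 46,868.5212
Discount back 4 years: 46,868.5212 × (1+0.0903)^(−4) = 46,868.5212 × 0.707646 = 33,166.3136

R$33,166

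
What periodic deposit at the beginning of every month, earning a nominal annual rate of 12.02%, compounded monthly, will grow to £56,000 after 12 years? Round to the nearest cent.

i = 0.1202/12 = 0.0100167 per month; n = 12·12 = 144.
FV-annuity factor × (1+i) = 322.726567; PMT = 56000 / 322.726567 = 173.5215

£173.52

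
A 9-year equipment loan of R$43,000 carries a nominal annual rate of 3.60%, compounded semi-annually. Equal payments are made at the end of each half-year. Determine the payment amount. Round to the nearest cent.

R$2,818.00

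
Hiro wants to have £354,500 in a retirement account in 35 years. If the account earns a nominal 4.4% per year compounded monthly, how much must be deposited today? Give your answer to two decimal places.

£76,212.45

With 12 periods per year: i = 0.00366667, n = 420.
PV = 354,500 / (1 + 0.00366667)^420 = 354,500 / 4.651471 = 76,212.4471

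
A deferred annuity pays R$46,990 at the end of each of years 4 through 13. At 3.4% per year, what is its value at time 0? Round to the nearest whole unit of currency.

R$355,289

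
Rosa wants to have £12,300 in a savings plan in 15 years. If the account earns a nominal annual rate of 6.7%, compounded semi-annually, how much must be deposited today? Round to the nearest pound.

£4,577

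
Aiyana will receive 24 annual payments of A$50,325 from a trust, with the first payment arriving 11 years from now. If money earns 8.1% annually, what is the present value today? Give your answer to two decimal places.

PV at t=10 (ordinary 24-year annuity): 50325 × a(24|0.081) = 50325 × 10.441541 = 525,470.5722
Discount back 10 years: 525,470.5722 × (1+0.081)^(−10) = 525,470.5722 × 0.458926 = 241,152.3285

A$241,152.33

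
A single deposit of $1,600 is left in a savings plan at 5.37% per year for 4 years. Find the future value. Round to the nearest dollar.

$1,972

FV = 1,600 × (1 + 0.0537)^4 = 1,972.3678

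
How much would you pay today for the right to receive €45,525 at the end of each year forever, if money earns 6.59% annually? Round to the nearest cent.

€690,819.42

PV = C/r = 45525/0.0659 = 690,819.4234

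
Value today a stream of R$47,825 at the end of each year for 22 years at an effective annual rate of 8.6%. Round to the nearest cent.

PV = 47825 × [1 − (1+0.086)^(−22)] / 0.086 = 47825 × 9.734494 = 465,552.1664

R$465,552.17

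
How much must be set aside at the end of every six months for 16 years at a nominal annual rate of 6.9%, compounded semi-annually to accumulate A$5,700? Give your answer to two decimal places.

A$100.30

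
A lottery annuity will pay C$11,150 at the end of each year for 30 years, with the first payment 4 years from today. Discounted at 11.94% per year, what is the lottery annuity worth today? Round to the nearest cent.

PV at t=3 (ordinary 30-year annuity): 11150 × a(30|0.1194) = 11150 × 8.091132 = 90,216.1222
PV₀ = 90,216.1222 / (1+0.1194)^3 = 90,216.1222 / 1.402671 = 64,317.3657

C$64,317.37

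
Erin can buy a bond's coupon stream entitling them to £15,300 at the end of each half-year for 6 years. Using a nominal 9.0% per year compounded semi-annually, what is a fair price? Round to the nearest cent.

£139,514.29

Periodic rate i = 0.09/2 = 0.045; n = 6 × 2 = 12 periods.
PV = PMT · [1 − (1+i)^(−n)] / i = 15300 · 9.118581 = 139,514.2859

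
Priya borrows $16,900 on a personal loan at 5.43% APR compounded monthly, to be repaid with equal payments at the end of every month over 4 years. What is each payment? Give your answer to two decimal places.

$392.50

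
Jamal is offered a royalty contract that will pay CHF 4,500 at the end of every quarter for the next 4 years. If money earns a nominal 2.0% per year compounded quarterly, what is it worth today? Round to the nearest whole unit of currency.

Periodic rate i = 0.02/4 = 0.005; n = 4 × 4 = 16 periods.
PV = PMT · [1 − (1+i)^(−n)] / i = 4500 · 15.339925 = 69,029.6626

CHF 69,030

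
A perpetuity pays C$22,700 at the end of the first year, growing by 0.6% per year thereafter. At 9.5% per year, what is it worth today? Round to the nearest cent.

C$255,056.18

PV = D₁/(r − g) = 22700/(0.095 − 0.006) = 255,056.1798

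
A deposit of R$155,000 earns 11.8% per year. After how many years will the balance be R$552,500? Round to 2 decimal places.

11.40 years

n = ln(552500/155000) / ln(1+0.118) = ln(3.56452) / 0.111541 = 11.3951 years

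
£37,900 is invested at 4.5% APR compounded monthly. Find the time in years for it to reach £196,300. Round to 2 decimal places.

36.62 years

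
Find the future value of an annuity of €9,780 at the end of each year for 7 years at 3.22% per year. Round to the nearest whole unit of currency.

€75,440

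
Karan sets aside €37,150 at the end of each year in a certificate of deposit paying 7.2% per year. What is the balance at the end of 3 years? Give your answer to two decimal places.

€119,666.99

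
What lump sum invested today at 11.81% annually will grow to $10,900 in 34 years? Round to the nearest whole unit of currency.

$245

PV = FV·(1+i)^(−n) = 10,900 × 0.022473 = 244.9540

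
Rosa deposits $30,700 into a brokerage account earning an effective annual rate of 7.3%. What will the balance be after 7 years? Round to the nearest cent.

FV = 30,700 × (1 + 0.073)^7 = 50,273.1883

$50,273.19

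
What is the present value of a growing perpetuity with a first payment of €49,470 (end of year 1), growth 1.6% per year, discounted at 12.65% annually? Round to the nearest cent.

€447,692.31

PV = D₁/(r − g) = 49470/(0.1265 − 0.016) = 447,692.3077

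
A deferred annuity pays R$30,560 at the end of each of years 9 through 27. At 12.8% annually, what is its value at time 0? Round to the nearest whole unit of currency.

R$81,852

Value one period before first payment (t=8): 30560 × [1 − (1+0.128)^(−19)] / 0.128 = 30560 × 7.020150 = 214,535.7798
PV₀ = 214,535.7798 / (1+0.128)^8 = 214,535.7798 / 2.621035 = 81,851.5553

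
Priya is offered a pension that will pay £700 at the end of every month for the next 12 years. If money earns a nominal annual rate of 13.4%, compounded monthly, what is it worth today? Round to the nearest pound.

£50,019

Periodic rate i = 0.134/12 = 0.0111667; n = 12 × 12 = 144 periods.
PV = 700 × [1 − (1+0.0111667)^(−144)] / 0.0111667 = 700 × 71.455462 = 50,018.8234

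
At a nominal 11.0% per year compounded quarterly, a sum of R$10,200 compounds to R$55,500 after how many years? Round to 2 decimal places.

15.61 years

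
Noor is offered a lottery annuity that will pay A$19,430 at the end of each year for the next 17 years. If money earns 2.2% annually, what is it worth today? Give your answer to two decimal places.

A$273,104.48

PV = 19430 × [1 − (1+0.022)^(−17)] / 0.022 = 19430 × 14.055815 = 273,104.4826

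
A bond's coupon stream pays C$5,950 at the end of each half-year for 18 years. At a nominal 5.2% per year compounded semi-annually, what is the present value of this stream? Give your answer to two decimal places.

i = 0.052/2 = 0.026 per half-year; n = 18·2 = 36.
PV = PMT · [1 − (1+i)^(−n)] / i = 5950 · 23.195665 = 138,014.2055

C$138,014.21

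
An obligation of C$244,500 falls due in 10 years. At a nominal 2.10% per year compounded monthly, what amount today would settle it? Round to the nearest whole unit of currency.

Periodic rate i = 0.021/12 = 0.00175; n = 10 × 12 = 120 periods.
Discount factor = (1+0.00175)^(−120) = 0.810733; PV = 244,500 × 0.810733 = 198,224.2261

C$198,224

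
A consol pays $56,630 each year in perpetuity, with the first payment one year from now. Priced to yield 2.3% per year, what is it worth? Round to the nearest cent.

PV = PMT / i = 56630 / 0.023 = 2,462,173.9130

$2,462,173.91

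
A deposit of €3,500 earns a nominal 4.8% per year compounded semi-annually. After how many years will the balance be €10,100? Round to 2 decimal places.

Periodic rate i = 0.048/2 = 0.024.
n = ln(10100/3500) / ln(1+0.024) = ln(2.88571) / 0.023717 = 44.6850 half-years
= 44.6850/2 years

22.34 years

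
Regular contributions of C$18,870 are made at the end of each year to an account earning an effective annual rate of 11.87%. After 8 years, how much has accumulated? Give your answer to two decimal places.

C$230,996.98

Accumulation factor s(8|0.1187) = 12.241493; FV = 18870 × 12.241493 = 230,996.9817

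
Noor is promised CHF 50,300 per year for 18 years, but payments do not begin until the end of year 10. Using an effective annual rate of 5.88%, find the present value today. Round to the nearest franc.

CHF 328,623

PV at t=9 (ordinary 18-year annuity): 50300 × a(18|0.0588) = 50300 × 10.925846 = 549,570.0720
PV₀ = 549,570.0720 / (1+0.0588)^9 = 549,570.0720 / 1.672343 = 328,622.7916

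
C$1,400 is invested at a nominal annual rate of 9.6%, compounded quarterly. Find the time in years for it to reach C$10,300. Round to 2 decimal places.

Periodic rate i = 0.096/4 = 0.024.
(1+i)^n = 10300/1400 = 7.35714, so n = ln 7.35714 / ln 1.024 = 84.1469 quarters
= 84.1469/4 years

21.04 years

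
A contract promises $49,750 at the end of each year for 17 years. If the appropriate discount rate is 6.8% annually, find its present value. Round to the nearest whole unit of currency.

PV = PMT · [1 − (1+i)^(−n)] / i = 49750 · 9.899926 = 492,521.3354

$492,521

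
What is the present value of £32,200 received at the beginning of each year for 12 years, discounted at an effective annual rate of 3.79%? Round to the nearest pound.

£317,509

Annuity factor a(12|0.0379) × (1+i) = 9.860542; PV = 32200 × 9.860542 = 317,509.4450
(Beginning-of-period payments → annuity-due factor ×(1+i).)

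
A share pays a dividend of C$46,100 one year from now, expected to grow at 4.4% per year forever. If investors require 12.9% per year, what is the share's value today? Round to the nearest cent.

C$542,352.94

PV = PMT / (i − g) = 46100 / (0.129 − 0.044) = 46100 / 0.085000 = 542,352.9412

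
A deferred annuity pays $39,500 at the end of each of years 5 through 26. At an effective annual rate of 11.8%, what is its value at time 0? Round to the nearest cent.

$195,845.95

Value one period before first payment (t=4): 39500 × [1 − (1+0.118)^(−22)] / 0.118 = 39500 × 7.746129 = 305,972.0827
Discount back 4 years: 305,972.0827 × (1+0.118)^(−4) = 305,972.0827 × 0.640078 = 195,845.9470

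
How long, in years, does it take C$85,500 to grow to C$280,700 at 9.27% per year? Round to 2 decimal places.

13.41 years

(1+i)^n = 280700/85500 = 3.28304, so n = ln 3.28304 / ln 1.0927 = 13.4094 years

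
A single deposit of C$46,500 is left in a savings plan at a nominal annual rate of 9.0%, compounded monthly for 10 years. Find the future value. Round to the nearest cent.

With 12 periods per year: i = 0.0075, n = 120.
FV = PV·(1+i)^n = 46,500 × 2.451357 = 113,988.1041

C$113,988.10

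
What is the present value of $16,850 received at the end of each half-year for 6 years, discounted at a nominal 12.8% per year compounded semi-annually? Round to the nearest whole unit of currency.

$138,221

i = 0.128/2 = 0.064 per half-year; n = 6·2 = 12.
PV = 16850 × [1 − (1+0.064)^(−12)] / 0.064 = 16850 × 8.203008 = 138,220.6823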